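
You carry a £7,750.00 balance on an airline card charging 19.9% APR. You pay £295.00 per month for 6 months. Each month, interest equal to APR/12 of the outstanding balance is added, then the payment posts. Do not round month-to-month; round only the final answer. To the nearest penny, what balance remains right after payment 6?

£6,708.79

Monthly rate r = 19.9%/12 = 1.65833% = 0.0165833.
Each month: B ← B·(1+r) − £295.00.
Month 1: interest £128.52; balance after payment £7,583.52.
Month 2: interest £125.76; balance after payment £7,414.28.
Month 3: interest £122.95; balance after payment £7,242.23.
Month 4: interest £120.10; balance after payment £7,067.33.
Month 5: interest £117.20; balance after payment £6,889.53.
Month 6: interest £114.25; balance after payment £6,708.79.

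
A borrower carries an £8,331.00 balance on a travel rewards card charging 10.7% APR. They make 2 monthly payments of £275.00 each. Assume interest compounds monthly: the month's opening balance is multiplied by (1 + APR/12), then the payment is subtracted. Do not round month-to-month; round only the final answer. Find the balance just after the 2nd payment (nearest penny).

£7,927.78

Monthly rate r = 10.7%/12 = 0.891667% = 0.00891667.
Each month: B ← B·(1+r) − £275.00.
Month 1: interest £74.28; balance after payment £8,130.28.
Month 2: interest £72.50; balance after payment £7,927.78.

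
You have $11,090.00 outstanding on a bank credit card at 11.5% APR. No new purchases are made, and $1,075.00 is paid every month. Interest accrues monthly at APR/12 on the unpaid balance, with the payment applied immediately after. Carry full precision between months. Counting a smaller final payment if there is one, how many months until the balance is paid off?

11 months

Monthly rate r = 11.5%/12 = 0.958333% = 0.00958333.
Recurrence: B ← B·(1+r) − $1,075.00.
Month 1: interest $106.28; balance after payment $10,121.28.
Month 2: interest $97.00; balance after payment $9,143.27.
Closed form: n = −ln(1 − rB₀/P)/ln(1+r) = −ln(0.90114)/ln(1.00958) ≈ 10.915, so the balance reaches zero during payment 11.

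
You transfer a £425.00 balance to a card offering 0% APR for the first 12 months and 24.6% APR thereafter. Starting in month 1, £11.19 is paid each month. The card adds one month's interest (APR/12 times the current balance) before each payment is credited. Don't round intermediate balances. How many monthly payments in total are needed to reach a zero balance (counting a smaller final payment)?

Promo months 1–12 at r₀ = 0%/12 = 0; months 13+ at r₁ = 24.6%/12 = 0.0205.
After month 12 (no interest yet): B = £425.00 − 12·£11.19 = £290.72.
Then at r₁ with £11.19/mo: n₂ = −ln(1 − r₁·B/P)/ln(1+r₁) ≈ 37.48 → 38 more payments.

50 months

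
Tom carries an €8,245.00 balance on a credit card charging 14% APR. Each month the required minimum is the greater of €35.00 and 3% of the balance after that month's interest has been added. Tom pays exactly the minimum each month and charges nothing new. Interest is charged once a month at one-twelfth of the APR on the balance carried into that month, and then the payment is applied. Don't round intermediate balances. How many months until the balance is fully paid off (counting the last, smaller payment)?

Monthly rate r = 14%/12 = 1.16667% = 0.0116667.
While 3% of the post-interest balance exceeds €35.00, each month B ← (B·(1+r))·(1 − 0.03), i.e. B shrinks by the factor (1+r)·0.97 = 0.98132.
This holds for months 1–105. Entering month 106 the balance is €1,138.03; 3% of the post-interest balance is now below €35.00, so the flat €35.00 minimum applies from here.
From month 106 a fixed €35.00 at rate r clears €1,138.03 in 42 more payments. Total: 105 + 42 = 147 months.

147 months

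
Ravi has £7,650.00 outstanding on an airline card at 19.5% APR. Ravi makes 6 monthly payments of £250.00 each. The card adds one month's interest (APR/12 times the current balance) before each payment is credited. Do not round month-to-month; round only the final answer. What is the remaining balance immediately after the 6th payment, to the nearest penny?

Monthly rate r = 19.5%/12 = 1.625% = 0.01625.
Each month: B ← B·(1+r) − £250.00.
Month 1: interest £124.31; balance after payment £7,524.31.
Month 2: interest £122.27; balance after payment £7,396.58.
Month 3: interest £120.19; balance after payment £7,266.78.
Month 4: interest £118.09; balance after payment £7,134.86.
Month 5: interest £115.94; balance after payment £7,000.80.
Month 6: interest £113.76; balance after payment £6,864.57.

£6,864.57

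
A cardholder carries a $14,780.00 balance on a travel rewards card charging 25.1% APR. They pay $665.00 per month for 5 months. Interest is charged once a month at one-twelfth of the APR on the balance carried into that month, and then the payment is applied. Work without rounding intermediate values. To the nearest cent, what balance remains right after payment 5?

Monthly rate r = 25.1%/12 = 2.09167% = 0.0209167.
Each month: B ← B·(1+r) − $665.00.
Month 1: interest $309.15; balance after payment $14,424.15.
Month 2: interest $301.71; balance after payment $14,060.85.
Month 3: interest $294.11; balance after payment $13,689.96.
Month 4: interest $286.35; balance after payment $13,311.31.
Month 5: interest $278.43; balance after payment $12,924.74.

$12,924.74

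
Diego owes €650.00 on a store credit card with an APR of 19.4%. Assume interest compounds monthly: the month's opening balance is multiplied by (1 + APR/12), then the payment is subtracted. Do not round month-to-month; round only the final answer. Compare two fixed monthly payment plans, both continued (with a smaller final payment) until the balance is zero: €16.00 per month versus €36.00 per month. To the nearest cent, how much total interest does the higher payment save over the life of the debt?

Monthly rate r = 19.4%/12 = 1.61667% = 0.0161667.
At €16.00/mo: n = ⌈−ln(1 − rB₀/P)/ln(1+r)⌉ = 67 payments (last €10.89); total interest = total paid − €650.00 = €416.89.
At €36.00/mo: 22 payments (last €18.89); total interest €124.89.
Interest saved = €416.89 − €124.89 = €292.00.

€292.00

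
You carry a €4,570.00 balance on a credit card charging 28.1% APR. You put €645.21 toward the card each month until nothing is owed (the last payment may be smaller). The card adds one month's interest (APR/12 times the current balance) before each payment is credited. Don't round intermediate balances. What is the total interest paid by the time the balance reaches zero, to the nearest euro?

Monthly rate r = 28.1%/12 = 2.34167% = 0.0234167.
Payoff takes n = ⌈−ln(1 − rB₀/P)/ln(1+r)⌉ = ⌈7.835⌉ = 8 payments; the last is €539.75.
Total paid = 7·€645.21 + €539.75 = €5,056.22.
Total interest = total paid − principal = €5,056.22 − €4,570.00 = €486.22.

€486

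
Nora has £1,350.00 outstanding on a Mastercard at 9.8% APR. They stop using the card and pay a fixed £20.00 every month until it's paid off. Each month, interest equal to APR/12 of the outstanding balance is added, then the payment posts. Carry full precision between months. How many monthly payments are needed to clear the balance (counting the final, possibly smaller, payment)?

99 payments

Monthly rate r = 9.8%/12 = 0.816667% = 0.00816667.
Recurrence: B ← B·(1+r) − £20.00.
Month 1: interest £11.03; balance after payment £1,341.03.
Month 2: interest £10.95; balance after payment £1,331.98.
Closed form: n = −ln(1 − rB₀/P)/ln(1+r) = −ln(0.44875)/ln(1.00817) ≈ 98.517, so the balance reaches zero during payment 99.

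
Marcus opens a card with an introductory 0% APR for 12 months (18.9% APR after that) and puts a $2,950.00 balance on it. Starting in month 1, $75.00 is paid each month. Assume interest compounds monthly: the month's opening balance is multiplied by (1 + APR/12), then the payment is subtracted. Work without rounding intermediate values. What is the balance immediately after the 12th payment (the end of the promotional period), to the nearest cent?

Promo months 1–12 at r₀ = 0%/12 = 0; months 13+ at r₁ = 18.9%/12 = 0.01575.
After month 12 (no interest yet): B = $2,950.00 − 12·$75.00 = $2,050.00.

$2,050.00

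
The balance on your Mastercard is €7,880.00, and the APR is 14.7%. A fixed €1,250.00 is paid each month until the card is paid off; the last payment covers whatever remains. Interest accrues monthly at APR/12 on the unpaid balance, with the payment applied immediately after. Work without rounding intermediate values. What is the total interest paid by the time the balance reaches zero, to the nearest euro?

Monthly rate r = 14.7%/12 = 1.225% = 0.01225.
Payoff takes n = ⌈−ln(1 − rB₀/P)/ln(1+r)⌉ = ⌈6.601⌉ = 7 payments; the last is €752.85.
Total paid = 6·€1,250.00 + €752.85 = €8,252.85.
Total interest = total paid − principal = €8,252.85 − €7,880.00 = €372.85.

€373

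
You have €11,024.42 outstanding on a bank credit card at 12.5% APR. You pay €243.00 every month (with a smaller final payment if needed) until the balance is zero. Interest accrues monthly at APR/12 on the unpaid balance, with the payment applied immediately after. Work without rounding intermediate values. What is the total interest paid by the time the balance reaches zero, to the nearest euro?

€3,978

Monthly rate r = 12.5%/12 = 1.04167% = 0.0104167.
Payoff takes n = ⌈−ln(1 − rB₀/P)/ln(1+r)⌉ = ⌈61.737⌉ = 62 payments; the last is €179.26.
Total paid = 61·€243.00 + €179.26 = €15,002.26.
Total interest = total paid − principal = €15,002.26 − €11,024.42 = €3,977.84.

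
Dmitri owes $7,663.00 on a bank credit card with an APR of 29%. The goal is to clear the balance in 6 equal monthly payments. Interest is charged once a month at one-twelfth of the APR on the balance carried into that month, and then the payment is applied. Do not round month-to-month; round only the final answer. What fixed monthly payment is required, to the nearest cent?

Monthly rate r = 29%/12 = 2.41667% = 0.0241667.
Level-payment amortization: P = B₀·r / (1 − (1+r)^(−n)) = 7663.00·0.0241667 / (1 − 1.02417^(−6)).
Denominator 1 − (1+r)^(−6) = 0.133484813.
P = 185.189 / 0.133484813 ≈ 1387.34.

$1,387.34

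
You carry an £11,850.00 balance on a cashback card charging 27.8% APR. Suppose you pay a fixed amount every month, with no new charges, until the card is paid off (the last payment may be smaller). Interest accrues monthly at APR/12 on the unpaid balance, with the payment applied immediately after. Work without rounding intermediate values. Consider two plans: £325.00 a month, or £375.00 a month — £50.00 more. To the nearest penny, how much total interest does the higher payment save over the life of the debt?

£4,863.04

Monthly rate r = 27.8%/12 = 2.31667% = 0.0231667.
At £325.00/mo: n = ⌈−ln(1 − rB₀/P)/ln(1+r)⌉ = 82 payments (last £103.73); total interest = total paid − £11,850.00 = £14,578.73.
At £375.00/mo: 58 payments (last £190.69); total interest £9,715.69.
Interest saved = £14,578.73 − £9,715.69 = £4,863.04.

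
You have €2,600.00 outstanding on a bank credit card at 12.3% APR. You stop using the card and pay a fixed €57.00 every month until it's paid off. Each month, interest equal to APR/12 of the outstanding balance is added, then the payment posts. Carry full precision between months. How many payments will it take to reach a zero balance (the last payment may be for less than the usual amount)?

Monthly rate r = 12.3%/12 = 1.025% = 0.01025.
Recurrence: B ← B·(1+r) − €57.00.
Month 1: interest €26.65; balance after payment €2,569.65.
Month 2: interest €26.34; balance after payment €2,538.99.
Closed form: n = −ln(1 − rB₀/P)/ln(1+r) = −ln(0.53246)/ln(1.01025) ≈ 61.803, so the balance reaches zero during payment 62.

62 months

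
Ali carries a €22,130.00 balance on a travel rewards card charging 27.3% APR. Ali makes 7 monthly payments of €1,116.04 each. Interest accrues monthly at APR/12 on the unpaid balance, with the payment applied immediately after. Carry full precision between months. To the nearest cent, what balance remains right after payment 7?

€17,537.91

Monthly rate r = 27.3%/12 = 2.275% = 0.02275.
Each month: B ← B·(1+r) − €1,116.04.
Month 1: interest €503.46; balance after payment €21,517.42.
Month 2: interest €489.52; balance after payment €20,890.90.
Month 3: interest €475.27; balance after payment €20,250.13.
Month 4: interest €460.69; balance after payment €19,594.78.
Month 5: interest €445.78; balance after payment €18,924.52.
Month 6: interest €430.53; balance after payment €18,239.01.
Month 7: interest €414.94; balance after payment €17,537.91.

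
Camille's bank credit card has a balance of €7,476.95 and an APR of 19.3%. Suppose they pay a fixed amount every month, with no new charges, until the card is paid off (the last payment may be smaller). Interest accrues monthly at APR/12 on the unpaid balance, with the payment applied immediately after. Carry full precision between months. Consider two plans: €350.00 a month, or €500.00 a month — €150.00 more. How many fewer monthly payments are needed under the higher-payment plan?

9 fewer payments

Monthly rate r = 19.3%/12 = 1.60833% = 0.0160833.
At €350.00/mo: n = ⌈−ln(1 − rB₀/P)/ln(1+r)⌉ = 27 payments (last €134.92); total interest = total paid − €7,476.95 = €1,757.97.
At €500.00/mo: 18 payments (last €121.85); total interest €1,144.90.
Payments saved = 27 − 18 = 9.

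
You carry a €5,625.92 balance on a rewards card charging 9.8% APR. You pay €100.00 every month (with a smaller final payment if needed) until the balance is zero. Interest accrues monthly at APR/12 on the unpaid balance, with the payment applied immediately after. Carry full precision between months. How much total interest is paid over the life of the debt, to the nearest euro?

Monthly rate r = 9.8%/12 = 0.816667% = 0.00816667.
Payoff takes n = ⌈−ln(1 − rB₀/P)/ln(1+r)⌉ = ⌈75.634⌉ = 76 payments; the last is €63.49.
Total paid = 75·€100.00 + €63.49 = €7,563.49.
Total interest = total paid − principal = €7,563.49 − €5,625.92 = €1,937.57.

€1,938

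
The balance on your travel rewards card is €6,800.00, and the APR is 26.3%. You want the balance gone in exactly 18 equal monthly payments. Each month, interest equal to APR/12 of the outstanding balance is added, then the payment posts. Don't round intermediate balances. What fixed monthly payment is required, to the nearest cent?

Monthly rate r = 26.3%/12 = 2.19167% = 0.0219167.
Level-payment amortization: P = B₀·r / (1 − (1+r)^(−n)) = 6800.00·0.0219167 / (1 − 1.02192^(−18)).
Denominator 1 − (1+r)^(−18) = 0.323104978.
P = 149.033 / 0.323104978 ≈ 461.25.

€461.25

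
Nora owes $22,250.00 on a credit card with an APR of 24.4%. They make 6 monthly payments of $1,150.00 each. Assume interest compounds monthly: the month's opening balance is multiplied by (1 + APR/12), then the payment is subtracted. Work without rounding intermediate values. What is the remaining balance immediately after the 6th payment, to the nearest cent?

Monthly rate r = 24.4%/12 = 2.03333% = 0.0203333.
Each month: B ← B·(1+r) − $1,150.00.
Month 1: interest $452.42; balance after payment $21,552.42.
Month 2: interest $438.23; balance after payment $20,840.65.
Month 3: interest $423.76; balance after payment $20,114.41.
Month 4: interest $408.99; balance after payment $19,373.40.
Month 5: interest $393.93; balance after payment $18,617.33.
Month 6: interest $378.55; balance after payment $17,845.88.

$17,845.88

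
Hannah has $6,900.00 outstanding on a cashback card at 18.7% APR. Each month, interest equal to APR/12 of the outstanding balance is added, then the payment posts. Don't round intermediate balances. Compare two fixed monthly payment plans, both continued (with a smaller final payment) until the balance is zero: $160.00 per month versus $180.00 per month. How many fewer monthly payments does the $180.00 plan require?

14 fewer payments

Monthly rate r = 18.7%/12 = 1.55833% = 0.0155833.
At $160.00/mo: n = ⌈−ln(1 − rB₀/P)/ln(1+r)⌉ = 73 payments (last $15.52); total interest = total paid − $6,900.00 = $4,635.52.
At $180.00/mo: 59 payments (last $149.80); total interest $3,689.80.
Payments saved = 73 − 59 = 14.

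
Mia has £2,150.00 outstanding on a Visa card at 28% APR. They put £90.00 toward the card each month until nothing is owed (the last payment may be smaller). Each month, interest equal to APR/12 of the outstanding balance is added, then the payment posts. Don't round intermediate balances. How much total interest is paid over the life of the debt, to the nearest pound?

Monthly rate r = 28%/12 = 2.33333% = 0.0233333.
Payoff takes n = ⌈−ln(1 − rB₀/P)/ln(1+r)⌉ = ⌈35.339⌉ = 36 payments; the last is £30.75.
Total paid = 35·£90.00 + £30.75 = £3,180.75.
Total interest = total paid − principal = £3,180.75 − £2,150.00 = £1,030.75.

£1,031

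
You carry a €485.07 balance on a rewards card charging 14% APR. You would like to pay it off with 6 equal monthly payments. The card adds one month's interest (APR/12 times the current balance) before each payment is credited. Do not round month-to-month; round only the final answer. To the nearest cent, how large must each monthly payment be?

Monthly rate r = 14%/12 = 1.16667% = 0.0116667.
Level-payment amortization: P = B₀·r / (1 − (1+r)^(−n)) = 485.07·0.0116667 / (1 − 1.01167^(−6)).
Denominator 1 − (1+r)^(−6) = 0.0672283116.
P = 5.65915 / 0.0672283116 ≈ 84.18.

€84.18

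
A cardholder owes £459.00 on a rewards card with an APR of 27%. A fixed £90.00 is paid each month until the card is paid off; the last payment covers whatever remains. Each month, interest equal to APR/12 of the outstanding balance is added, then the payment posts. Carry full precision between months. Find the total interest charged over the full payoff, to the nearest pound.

Monthly rate r = 27%/12 = 2.25% = 0.0225.
Payoff takes n = ⌈−ln(1 − rB₀/P)/ln(1+r)⌉ = ⌈5.478⌉ = 6 payments; the last is £43.26.
Total paid = 5·£90.00 + £43.26 = £493.26.
Total interest = total paid − principal = £493.26 − £459.00 = £34.26.

£34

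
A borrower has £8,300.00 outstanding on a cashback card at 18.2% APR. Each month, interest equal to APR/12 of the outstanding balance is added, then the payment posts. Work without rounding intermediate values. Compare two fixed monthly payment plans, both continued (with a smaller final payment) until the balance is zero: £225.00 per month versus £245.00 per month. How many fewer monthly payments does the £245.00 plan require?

7 fewer payments

Monthly rate r = 18.2%/12 = 1.51667% = 0.0151667.
At £225.00/mo: n = ⌈−ln(1 − rB₀/P)/ln(1+r)⌉ = 55 payments (last £104.33); total interest = total paid − £8,300.00 = £3,954.33.
At £245.00/mo: 48 payments (last £222.70); total interest £3,437.70.
Payments saved = 55 − 48 = 7.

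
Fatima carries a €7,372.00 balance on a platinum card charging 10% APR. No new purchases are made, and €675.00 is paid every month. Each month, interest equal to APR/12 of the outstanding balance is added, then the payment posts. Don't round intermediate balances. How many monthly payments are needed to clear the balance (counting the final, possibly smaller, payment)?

Monthly rate r = 10%/12 = 0.833333% = 0.00833333.
Recurrence: B ← B·(1+r) − €675.00.
Month 1: interest €61.43; balance after payment €6,758.43.
Month 2: interest €56.32; balance after payment €6,139.75.
Closed form: n = −ln(1 − rB₀/P)/ln(1+r) = −ln(0.90899)/ln(1.00833) ≈ 11.498, so the balance reaches zero during payment 12.

12 payments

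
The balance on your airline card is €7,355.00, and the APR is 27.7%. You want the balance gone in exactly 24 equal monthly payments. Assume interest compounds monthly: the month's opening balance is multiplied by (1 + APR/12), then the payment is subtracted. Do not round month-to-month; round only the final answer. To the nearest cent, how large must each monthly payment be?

€402.58

Monthly rate r = 27.7%/12 = 2.30833% = 0.0230833.
Level-payment amortization: P = B₀·r / (1 − (1+r)^(−n)) = 7355.00·0.0230833 / (1 − 1.02308^(−24)).
Denominator 1 − (1+r)^(−24) = 0.421723206.
P = 169.778 / 0.421723206 ≈ 402.58.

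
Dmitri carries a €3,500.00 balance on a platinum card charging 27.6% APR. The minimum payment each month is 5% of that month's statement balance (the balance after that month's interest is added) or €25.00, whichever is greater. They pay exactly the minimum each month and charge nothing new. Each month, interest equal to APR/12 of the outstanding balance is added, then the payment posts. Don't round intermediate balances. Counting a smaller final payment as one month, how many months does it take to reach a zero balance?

96 months

Monthly rate r = 27.6%/12 = 2.3% = 0.023.
While 5% of the post-interest balance exceeds €25.00, each month B ← (B·(1+r))·(1 − 0.05), i.e. B shrinks by the factor (1+r)·0.95 = 0.97185.
This holds for months 1–69. Entering month 70 the balance is €488.00; 5% of the post-interest balance is now below €25.00, so the flat €25.00 minimum applies from here.
From month 70 a fixed €25.00 at rate r clears €488.00 in 27 more payments. Total: 69 + 27 = 96 months.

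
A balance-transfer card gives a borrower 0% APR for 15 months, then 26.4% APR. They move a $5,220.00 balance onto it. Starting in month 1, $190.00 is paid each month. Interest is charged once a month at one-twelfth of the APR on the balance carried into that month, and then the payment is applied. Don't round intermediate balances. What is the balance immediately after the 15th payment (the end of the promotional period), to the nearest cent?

Promo months 1–15 at r₀ = 0%/12 = 0; months 16+ at r₁ = 26.4%/12 = 0.022.
After month 15 (no interest yet): B = $5,220.00 − 15·$190.00 = $2,370.00.

$2,370.00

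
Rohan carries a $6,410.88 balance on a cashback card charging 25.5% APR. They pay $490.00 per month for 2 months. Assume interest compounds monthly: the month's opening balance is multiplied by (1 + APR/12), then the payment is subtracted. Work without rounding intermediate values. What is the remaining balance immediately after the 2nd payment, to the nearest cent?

Monthly rate r = 25.5%/12 = 2.125% = 0.02125.
Each month: B ← B·(1+r) − $490.00.
Month 1: interest $136.23; balance after payment $6,057.11.
Month 2: interest $128.71; balance after payment $5,695.82.

$5,695.82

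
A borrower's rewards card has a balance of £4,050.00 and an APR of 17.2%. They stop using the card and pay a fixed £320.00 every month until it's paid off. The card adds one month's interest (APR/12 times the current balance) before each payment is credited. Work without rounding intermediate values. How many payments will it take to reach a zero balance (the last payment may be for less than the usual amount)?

15 months

Monthly rate r = 17.2%/12 = 1.43333% = 0.0143333.
Recurrence: B ← B·(1+r) − £320.00.
Month 1: interest £58.05; balance after payment £3,788.05.
Month 2: interest £54.30; balance after payment £3,522.35.
Closed form: n = −ln(1 − rB₀/P)/ln(1+r) = −ln(0.81859)/ln(1.01433) ≈ 14.065, so the balance reaches zero during payment 15.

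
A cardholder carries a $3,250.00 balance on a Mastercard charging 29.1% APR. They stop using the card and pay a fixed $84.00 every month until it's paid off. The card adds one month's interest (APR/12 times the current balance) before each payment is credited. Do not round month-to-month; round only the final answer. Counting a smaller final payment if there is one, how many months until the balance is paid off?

Monthly rate r = 29.1%/12 = 2.425% = 0.02425.
Recurrence: B ← B·(1+r) − $84.00.
Month 1: interest $78.81; balance after payment $3,244.81.
Month 2: interest $78.69; balance after payment $3,239.50.
Closed form: n = −ln(1 − rB₀/P)/ln(1+r) = −ln(0.061756)/ln(1.02425) ≈ 116.214, so the balance reaches zero during payment 117.

117 months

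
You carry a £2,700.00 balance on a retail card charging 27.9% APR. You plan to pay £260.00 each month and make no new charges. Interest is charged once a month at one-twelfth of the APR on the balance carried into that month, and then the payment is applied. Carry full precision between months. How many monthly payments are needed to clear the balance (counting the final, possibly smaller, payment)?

Monthly rate r = 27.9%/12 = 2.325% = 0.02325.
Recurrence: B ← B·(1+r) − £260.00.
Month 1: interest £62.77; balance after payment £2,502.78.
Month 2: interest £58.19; balance after payment £2,300.96.
Closed form: n = −ln(1 − rB₀/P)/ln(1+r) = −ln(0.75856)/ln(1.02325) ≈ 12.023, so the balance reaches zero during payment 13.

13 months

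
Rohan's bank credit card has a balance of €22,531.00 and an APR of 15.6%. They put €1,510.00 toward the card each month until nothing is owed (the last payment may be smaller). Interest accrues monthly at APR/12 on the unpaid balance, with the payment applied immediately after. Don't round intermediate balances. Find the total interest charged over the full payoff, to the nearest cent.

€2,681.07

Monthly rate r = 15.6%/12 = 1.3% = 0.013.
Payoff takes n = ⌈−ln(1 − rB₀/P)/ln(1+r)⌉ = ⌈16.695⌉ = 17 payments; the last is €1,052.07.
Total paid = 16·€1,510.00 + €1,052.07 = €25,212.07.
Total interest = total paid − principal = €25,212.07 − €22,531.00 = €2,681.07.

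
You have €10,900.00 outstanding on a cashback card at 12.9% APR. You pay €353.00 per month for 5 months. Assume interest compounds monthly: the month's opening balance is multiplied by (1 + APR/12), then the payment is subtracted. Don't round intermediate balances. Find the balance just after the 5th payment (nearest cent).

€9,695.25

Monthly rate r = 12.9%/12 = 1.075% = 0.01075.
Each month: B ← B·(1+r) − €353.00.
Month 1: interest €117.18; balance after payment €10,664.17.
Month 2: interest €114.64; balance after payment €10,425.81.
Month 3: interest €112.08; balance after payment €10,184.89.
Month 4: interest €109.49; balance after payment €9,941.38.
Month 5: interest €106.87; balance after payment €9,695.25.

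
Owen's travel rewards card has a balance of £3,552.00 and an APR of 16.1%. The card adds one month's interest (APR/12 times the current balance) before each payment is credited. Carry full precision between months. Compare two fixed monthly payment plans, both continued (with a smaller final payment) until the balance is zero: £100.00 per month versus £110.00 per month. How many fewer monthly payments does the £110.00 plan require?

Monthly rate r = 16.1%/12 = 1.34167% = 0.0134167.
At £100.00/mo: n = ⌈−ln(1 − rB₀/P)/ln(1+r)⌉ = 49 payments (last £57.30); total interest = total paid − £3,552.00 = £1,305.30.
At £110.00/mo: 43 payments (last £66.70); total interest £1,134.70.
Payments saved = 49 − 43 = 6.

6 fewer payments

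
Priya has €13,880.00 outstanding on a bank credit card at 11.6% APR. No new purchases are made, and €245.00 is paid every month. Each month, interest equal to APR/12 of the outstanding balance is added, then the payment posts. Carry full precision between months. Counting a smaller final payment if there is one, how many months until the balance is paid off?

Monthly rate r = 11.6%/12 = 0.966667% = 0.00966667.
Recurrence: B ← B·(1+r) − €245.00.
Month 1: interest €134.17; balance after payment €13,769.17.
Month 2: interest €133.10; balance after payment €13,657.28.
Closed form: n = −ln(1 − rB₀/P)/ln(1+r) = −ln(0.45235)/ln(1.00967) ≈ 82.461, so the balance reaches zero during payment 83.

83 payments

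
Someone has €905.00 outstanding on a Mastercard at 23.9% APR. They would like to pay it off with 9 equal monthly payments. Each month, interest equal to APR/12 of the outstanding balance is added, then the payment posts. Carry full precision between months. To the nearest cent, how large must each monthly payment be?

€110.83

Monthly rate r = 23.9%/12 = 1.99167% = 0.0199167.
Level-payment amortization: P = B₀·r / (1 − (1+r)^(−n)) = 905.00·0.0199167 / (1 − 1.01992^(−9)).
Denominator 1 − (1+r)^(−9) = 0.162629221.
P = 18.0246 / 0.162629221 ≈ 110.83.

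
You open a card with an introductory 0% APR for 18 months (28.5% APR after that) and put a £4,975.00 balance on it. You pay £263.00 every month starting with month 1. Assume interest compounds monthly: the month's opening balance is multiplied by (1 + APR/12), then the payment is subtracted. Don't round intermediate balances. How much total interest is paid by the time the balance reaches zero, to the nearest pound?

£6

Promo months 1–18 at r₀ = 0%/12 = 0; months 19+ at r₁ = 28.5%/12 = 0.02375.
After month 18 (no interest yet): B = £4,975.00 − 18·£263.00 = £241.00.
Then at r₁ with £263.00/mo: n₂ = −ln(1 − r₁·B/P)/ln(1+r₁) ≈ 0.94 → 1 more payments.
Total paid = 18·£263.00 + £246.72 = £4,980.72; interest = £4,980.72 − £4,975.00 = £5.72.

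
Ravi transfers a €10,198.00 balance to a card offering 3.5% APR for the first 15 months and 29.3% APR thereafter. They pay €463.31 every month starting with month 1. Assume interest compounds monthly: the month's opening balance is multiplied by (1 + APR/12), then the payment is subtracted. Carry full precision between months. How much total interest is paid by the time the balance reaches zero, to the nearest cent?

Promo months 1–15 at r₀ = 3.5%/12 = 0.00291667; months 16+ at r₁ = 29.3%/12 = 0.0244167.
After month 15: iterate B ← B·(1+r₀) − €463.31 for 15 months → €3,560.04.
Then at r₁ with €463.31/mo: n₂ = −ln(1 − r₁·B/P)/ln(1+r₁) ≈ 8.61 → 9 more payments.
Total paid = 23·€463.31 + €285.48 = €10,941.61; interest = €10,941.61 − €10,198.00 = €743.61.

€743.61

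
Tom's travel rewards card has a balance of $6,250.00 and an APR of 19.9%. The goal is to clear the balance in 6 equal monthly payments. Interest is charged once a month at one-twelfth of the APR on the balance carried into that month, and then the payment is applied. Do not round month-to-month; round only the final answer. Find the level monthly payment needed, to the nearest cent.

Monthly rate r = 19.9%/12 = 1.65833% = 0.0165833.
Level-payment amortization: P = B₀·r / (1 − (1+r)^(−n)) = 6250.00·0.0165833 / (1 − 1.01658^(−6)).
Denominator 1 − (1+r)^(−6) = 0.0939710214.
P = 103.646 / 0.0939710214 ≈ 1102.96.

$1,102.96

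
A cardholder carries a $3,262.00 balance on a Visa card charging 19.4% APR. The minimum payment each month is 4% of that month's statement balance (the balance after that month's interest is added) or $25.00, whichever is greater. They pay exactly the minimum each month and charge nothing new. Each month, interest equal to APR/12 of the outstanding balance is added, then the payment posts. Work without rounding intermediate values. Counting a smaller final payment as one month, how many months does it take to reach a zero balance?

Monthly rate r = 19.4%/12 = 1.61667% = 0.0161667.
While 4% of the post-interest balance exceeds $25.00, each month B ← (B·(1+r))·(1 − 0.04), i.e. B shrinks by the factor (1+r)·0.96 = 0.97552.
This holds for months 1–68. Entering month 69 the balance is $604.71; 4% of the post-interest balance is now below $25.00, so the flat $25.00 minimum applies from here.
From month 69 a fixed $25.00 at rate r clears $604.71 in 31 more payments. Total: 68 + 31 = 99 months.

99 months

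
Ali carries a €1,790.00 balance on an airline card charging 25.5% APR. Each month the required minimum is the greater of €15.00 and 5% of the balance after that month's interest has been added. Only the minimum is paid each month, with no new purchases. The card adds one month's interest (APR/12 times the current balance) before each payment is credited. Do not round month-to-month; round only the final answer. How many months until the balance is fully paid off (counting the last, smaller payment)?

86 months

Monthly rate r = 25.5%/12 = 2.125% = 0.02125.
While 5% of the post-interest balance exceeds €15.00, each month B ← (B·(1+r))·(1 − 0.05), i.e. B shrinks by the factor (1+r)·0.95 = 0.97019.
This holds for months 1–60. Entering month 61 the balance is €291.20; 5% of the post-interest balance is now below €15.00, so the flat €15.00 minimum applies from here.
From month 61 a fixed €15.00 at rate r clears €291.20 in 26 more payments. Total: 60 + 26 = 86 months.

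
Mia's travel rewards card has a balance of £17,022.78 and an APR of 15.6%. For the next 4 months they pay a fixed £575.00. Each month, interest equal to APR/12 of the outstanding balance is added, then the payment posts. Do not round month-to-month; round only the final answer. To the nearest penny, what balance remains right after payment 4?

Monthly rate r = 15.6%/12 = 1.3% = 0.013.
Each month: B ← B·(1+r) − £575.00.
Month 1: interest £221.30; balance after payment £16,669.08.
Month 2: interest £216.70; balance after payment £16,310.77.
Month 3: interest £212.04; balance after payment £15,947.81.
Month 4: interest £207.32; balance after payment £15,580.14.

£15,580.14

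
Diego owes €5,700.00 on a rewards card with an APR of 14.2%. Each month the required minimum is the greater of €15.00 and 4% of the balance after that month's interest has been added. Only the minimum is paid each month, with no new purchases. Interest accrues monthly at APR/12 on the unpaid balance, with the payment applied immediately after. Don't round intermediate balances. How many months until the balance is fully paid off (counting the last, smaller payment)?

Monthly rate r = 14.2%/12 = 1.18333% = 0.0118333.
While 4% of the post-interest balance exceeds €15.00, each month B ← (B·(1+r))·(1 − 0.04), i.e. B shrinks by the factor (1+r)·0.96 = 0.97136.
This holds for months 1–95. Entering month 96 the balance is €360.57; 4% of the post-interest balance is now below €15.00, so the flat €15.00 minimum applies from here.
From month 96 a fixed €15.00 at rate r clears €360.57 in 29 more payments. Total: 95 + 29 = 124 months.

124 months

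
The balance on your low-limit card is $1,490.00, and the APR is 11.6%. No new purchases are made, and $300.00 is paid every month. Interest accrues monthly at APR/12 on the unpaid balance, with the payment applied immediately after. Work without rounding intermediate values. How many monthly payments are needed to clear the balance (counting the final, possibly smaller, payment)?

6 payments

Monthly rate r = 11.6%/12 = 0.966667% = 0.00966667.
Recurrence: B ← B·(1+r) − $300.00.
Month 1: interest $14.40; balance after payment $1,204.40.
Month 2: interest $11.64; balance after payment $916.05.
Month 3: interest $8.86; balance after payment $624.90.
Month 4: interest $6.04; balance after payment $330.94.
Month 5: interest $3.20; balance after payment $34.14.
Month 6: interest $0.33; balance after payment $0.00.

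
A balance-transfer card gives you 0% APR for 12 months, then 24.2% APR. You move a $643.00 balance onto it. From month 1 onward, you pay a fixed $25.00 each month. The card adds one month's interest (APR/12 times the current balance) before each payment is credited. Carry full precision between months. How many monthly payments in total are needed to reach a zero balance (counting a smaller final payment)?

Promo months 1–12 at r₀ = 0%/12 = 0; months 13+ at r₁ = 24.2%/12 = 0.0201667.
After month 12 (no interest yet): B = $643.00 − 12·$25.00 = $343.00.
Then at r₁ with $25.00/mo: n₂ = −ln(1 − r₁·B/P)/ln(1+r₁) ≈ 16.22 → 17 more payments.

29 months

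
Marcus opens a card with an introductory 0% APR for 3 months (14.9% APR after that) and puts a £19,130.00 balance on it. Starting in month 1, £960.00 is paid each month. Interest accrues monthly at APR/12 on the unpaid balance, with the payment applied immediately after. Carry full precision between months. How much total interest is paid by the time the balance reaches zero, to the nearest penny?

£2,106.04

Promo months 1–3 at r₀ = 0%/12 = 0; months 4+ at r₁ = 14.9%/12 = 0.0124167.
After month 3 (no interest yet): B = £19,130.00 − 3·£960.00 = £16,250.00.
Then at r₁ with £960.00/mo: n₂ = −ln(1 − r₁·B/P)/ln(1+r₁) ≈ 19.12 → 20 more payments.
Total paid = 22·£960.00 + £116.04 = £21,236.04; interest = £21,236.04 − £19,130.00 = £2,106.04.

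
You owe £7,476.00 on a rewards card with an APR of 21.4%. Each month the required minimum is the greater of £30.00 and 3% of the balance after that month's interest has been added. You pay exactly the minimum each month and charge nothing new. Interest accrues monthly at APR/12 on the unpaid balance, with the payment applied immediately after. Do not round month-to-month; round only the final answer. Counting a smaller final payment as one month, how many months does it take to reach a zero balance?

209 months

Monthly rate r = 21.4%/12 = 1.78333% = 0.0178333.
While 3% of the post-interest balance exceeds £30.00, each month B ← (B·(1+r))·(1 − 0.03), i.e. B shrinks by the factor (1+r)·0.97 = 0.9873.
This holds for months 1–159. Entering month 160 the balance is £979.41; 3% of the post-interest balance is now below £30.00, so the flat £30.00 minimum applies from here.
From month 160 a fixed £30.00 at rate r clears £979.41 in 50 more payments. Total: 159 + 50 = 209 months.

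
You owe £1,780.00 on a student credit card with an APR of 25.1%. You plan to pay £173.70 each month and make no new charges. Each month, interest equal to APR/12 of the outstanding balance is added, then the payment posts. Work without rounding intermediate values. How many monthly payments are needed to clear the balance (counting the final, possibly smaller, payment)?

12 months

Monthly rate r = 25.1%/12 = 2.09167% = 0.0209167.
Recurrence: B ← B·(1+r) − £173.70.
Month 1: interest £37.23; balance after payment £1,643.53.
Month 2: interest £34.38; balance after payment £1,504.21.
Closed form: n = −ln(1 − rB₀/P)/ln(1+r) = −ln(0.78566)/ln(1.02092) ≈ 11.653, so the balance reaches zero during payment 12.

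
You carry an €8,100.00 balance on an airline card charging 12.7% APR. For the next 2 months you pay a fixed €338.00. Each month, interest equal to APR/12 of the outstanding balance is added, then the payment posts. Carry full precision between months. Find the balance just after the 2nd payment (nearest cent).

Monthly rate r = 12.7%/12 = 1.05833% = 0.0105833.
Each month: B ← B·(1+r) − €338.00.
Month 1: interest €85.72; balance after payment €7,847.73.
Month 2: interest €83.06; balance after payment €7,592.78.

€7,592.78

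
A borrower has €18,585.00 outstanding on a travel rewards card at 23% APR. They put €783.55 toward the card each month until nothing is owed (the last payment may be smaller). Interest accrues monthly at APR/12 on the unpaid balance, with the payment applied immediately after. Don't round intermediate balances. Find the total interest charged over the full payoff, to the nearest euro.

€6,437

Monthly rate r = 23%/12 = 1.91667% = 0.0191667.
Payoff takes n = ⌈−ln(1 − rB₀/P)/ln(1+r)⌉ = ⌈31.933⌉ = 32 payments; the last is €731.65.
Total paid = 31·€783.55 + €731.65 = €25,021.70.
Total interest = total paid − principal = €25,021.70 − €18,585.00 = €6,436.70.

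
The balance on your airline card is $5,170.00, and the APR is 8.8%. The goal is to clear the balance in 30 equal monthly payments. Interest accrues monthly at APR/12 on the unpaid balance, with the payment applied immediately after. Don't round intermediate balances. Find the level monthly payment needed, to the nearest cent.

Monthly rate r = 8.8%/12 = 0.733333% = 0.00733333.
Level-payment amortization: P = B₀·r / (1 − (1+r)^(−n)) = 5170.00·0.00733333 / (1 − 1.00733^(−30)).
Denominator 1 − (1+r)^(−30) = 0.196836726.
P = 37.9133 / 0.196836726 ≈ 192.61.

$192.61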